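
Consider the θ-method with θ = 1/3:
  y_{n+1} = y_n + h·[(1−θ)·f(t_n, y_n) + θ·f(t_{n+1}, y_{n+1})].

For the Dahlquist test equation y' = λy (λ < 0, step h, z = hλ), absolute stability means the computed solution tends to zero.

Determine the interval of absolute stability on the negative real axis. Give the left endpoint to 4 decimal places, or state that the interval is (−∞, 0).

(-6.0000, 0).

Set f=λy, z=hλ:
  y_{n+1} = y_n + z·[2/3·y_n + 1/3·y_{n+1}] ⇒ (1 − 1/3z)y_{n+1} = (1 + 2/3z)y_n
  Hence R(z) = (1 + 2/3z)/(1 − 1/3z).

Find x<0 with |R(x)|<1.
x=-0.52: |R|=0.5568
R=−1: 1+2/3x = −1+1/3x ⇒ -1/3x=2 ⇒ x=2/(-1/3)=-6.0000
Confirm numerically:
  x=-5.620: |R|=0.95592 <1
  x=-4.507: |R|=0.80112 <1
  x=-4.351: |R|=0.77568 <1
  x=-3.646: |R|=0.64580 <1
  x=-6.199: |R|=1.02163 >1
  x=-6.198: |R|=1.02153 >1
Interval (-6.0000, 0).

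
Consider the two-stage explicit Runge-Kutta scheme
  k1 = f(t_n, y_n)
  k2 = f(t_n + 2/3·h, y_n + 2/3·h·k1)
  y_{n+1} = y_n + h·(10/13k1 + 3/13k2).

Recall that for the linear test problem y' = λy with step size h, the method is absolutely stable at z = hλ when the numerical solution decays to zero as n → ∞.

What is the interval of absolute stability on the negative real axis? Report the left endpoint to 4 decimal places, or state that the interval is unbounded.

Test eqn y'=λy, z=hλ:
  k1=λy_n ⇒ h·k1=z·y_n;  k2=λ(1+2/3z)y_n ⇒ h·k2=z(1+2/3z)y_n
  y_{n+1}/y_n = 1 + 10/13z + 3/13z(1+2/3z) = 1 + z + 2/13z²
  so R(z) = 1 + z + 2/13z².

Find x<0 with |R(x)|<1.
x=-1.59: |R|=0.2011
R=1: x+2/13x²=0 ⇒ x=−13/2=-6.5000; min R=1−1/(4·2/13)=-0.6250>−1
Confirm numerically:
  x=-6.283: |R|=0.79024 <1
  x=-4.041: |R|=0.52874 <1
  x=-3.691: |R|=0.59508 <1
  x=-7.022: |R|=1.56392 >1
  x=-6.931: |R|=1.45958 >1
Stable set (-6.5000, 0).

(-6.5000, 0).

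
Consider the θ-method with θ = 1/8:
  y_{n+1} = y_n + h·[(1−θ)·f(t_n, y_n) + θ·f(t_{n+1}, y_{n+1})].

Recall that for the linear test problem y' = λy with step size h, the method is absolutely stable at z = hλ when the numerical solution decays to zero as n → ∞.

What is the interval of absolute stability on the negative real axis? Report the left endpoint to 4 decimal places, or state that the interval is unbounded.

z∈(-2.6667,0).

With y'=λy (z=hλ):
  y_{n+1} = y_n + z·[7/8·y_n + 1/8·y_{n+1}] ⇒ (1 − 1/8z)y_{n+1} = (1 + 7/8z)y_n
  ⇒ R(z) = (1 + 7/8z)/(1 − 1/8z).

Need |R(x)|<1, x<0.
x=-0.59: |R|=0.4505
R=−1: 1+7/8x = −1+1/8x ⇒ -3/4x=2 ⇒ x=2/(-3/4)=-2.6667
Confirm numerically:
  x=-2.298: |R|=0.78520 <1
  x=-1.231: |R|=0.06684 <1
  x=-1.219: |R|=0.05782 <1
  x=-3.191: |R|=1.28112 >1
  x=-2.823: |R|=1.08667 >1
  x=-2.792: |R|=1.06968 >1
Stable set (-2.6667, 0).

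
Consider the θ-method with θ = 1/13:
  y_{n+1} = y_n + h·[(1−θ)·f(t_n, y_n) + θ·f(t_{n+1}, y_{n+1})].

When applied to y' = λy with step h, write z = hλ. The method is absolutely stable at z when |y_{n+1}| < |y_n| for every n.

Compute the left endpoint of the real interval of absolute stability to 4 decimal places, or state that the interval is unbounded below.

left endpoint -2.3636.

With y'=λy (z=hλ):
  y_{n+1} = y_n + z·[12/13·y_n + 1/13·y_{n+1}] ⇒ (1 − 1/13z)y_{n+1} = (1 + 12/13z)y_n
  ⇒ R(z) = (1 + 12/13z)/(1 − 1/13z).

Find x<0 with |R(x)|<1.
x=-0.53: |R|=0.4908
R=−1: 1+12/13x = −1+1/13x ⇒ -11/13x=2 ⇒ x=2/(-11/13)=-2.3636
Confirm numerically:
  x=-1.969: |R|=0.71000 <1
  x=-1.825: |R|=0.60034 <1
  x=-1.678: |R|=0.48617 <1
  x=-2.760: |R|=1.27665 >1
  x=-2.756: |R|=1.27393 >1
  x=-2.675: |R|=1.21850 >1
Interval (-2.3636, 0).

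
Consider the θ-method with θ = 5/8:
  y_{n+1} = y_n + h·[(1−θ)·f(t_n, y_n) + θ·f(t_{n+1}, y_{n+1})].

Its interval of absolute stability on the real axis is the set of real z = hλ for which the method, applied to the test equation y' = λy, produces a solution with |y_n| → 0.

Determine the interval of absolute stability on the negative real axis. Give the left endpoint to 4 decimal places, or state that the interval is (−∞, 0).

Set f=λy, z=hλ:
  y_{n+1} = y_n + z·[3/8·y_n + 5/8·y_{n+1}] ⇒ (1 − 5/8z)y_{n+1} = (1 + 3/8z)y_n
  R(z) = (1 + 3/8z)/(1 − 5/8z).

Find x<0 with |R(x)|<1.
x=-0.6: |R|=0.5636
x=-2: |R|=0.1111
x=-10: |R|=0.3793
x=-100: |R|=0.5748
θ=5/8≥1/2 ⇒ |1+3/8x|<|1−5/8x| ∀x<0 ⇒ stable on all of ℝ⁻.

(−∞, 0) — no finite endpoint.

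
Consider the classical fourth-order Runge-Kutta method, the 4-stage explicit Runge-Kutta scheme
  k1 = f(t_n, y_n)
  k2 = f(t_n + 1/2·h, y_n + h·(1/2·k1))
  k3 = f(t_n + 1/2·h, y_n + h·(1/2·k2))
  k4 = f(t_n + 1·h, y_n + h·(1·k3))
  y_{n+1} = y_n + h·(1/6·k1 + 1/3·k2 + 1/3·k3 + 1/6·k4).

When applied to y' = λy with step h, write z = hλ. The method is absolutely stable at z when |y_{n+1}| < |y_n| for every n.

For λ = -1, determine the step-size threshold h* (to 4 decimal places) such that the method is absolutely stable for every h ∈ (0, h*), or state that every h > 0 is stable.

(-2.7853,0); λ=-1 ⇒ h* = 2.7853.

Test eqn y'=λy, z=hλ:
  order 4, 4-stage ⇒ R(z)=1+z+z^2/2+z^3/6+z^4/24
  (e.g. R(-0.57)=0.56598, |R|=0.56598)

Boundary: |R(x)|=1, x<0.
x=-0.57: |R|=0.5660
|R(-3.05)|=1.4782 |R(-1.66)|=0.2718 |R(-1.31)|=0.2961
Bisect:
  x_lo=-3.5596 |R|=2.9480  x_hi=-0.3498 |R|=0.7049
  mid=-1.95467 |R|=0.31923 →hi
  mid=-2.75711 |R|=0.95833 →hi
  mid=-3.15833 |R|=1.72435 →lo
  mid=-2.95772 |R|=1.29265 →lo
  mid=-2.85742 |R|=1.11430 →lo
  mid=-2.80726 |R|=1.03363 →lo
  mid=-2.78219 |R|=0.99533 →hi
  ...
  [-2.78532,-2.78513] ⇒ x*=-2.7853
So |R|<1 on (-2.7853, 0).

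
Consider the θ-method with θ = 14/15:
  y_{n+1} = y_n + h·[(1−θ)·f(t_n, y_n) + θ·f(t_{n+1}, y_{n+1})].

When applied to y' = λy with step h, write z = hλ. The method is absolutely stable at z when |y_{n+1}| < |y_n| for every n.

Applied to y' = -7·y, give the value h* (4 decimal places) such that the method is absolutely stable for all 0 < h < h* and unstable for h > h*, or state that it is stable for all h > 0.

Set f=λy, z=hλ:
  y_{n+1} = y_n + z·[1/15·y_n + 14/15·y_{n+1}] ⇒ (1 − 14/15z)y_{n+1} = (1 + 1/15z)y_n
  so R(z) = (1 + 1/15z)/(1 − 14/15z).

Solve |R(x)|<1 on ℝ⁻.
x=-1.11: |R|=0.4548
x=-2: |R|=0.3023
x=-10: |R|=0.0323
x=-100: |R|=0.0601
θ=14/15≥1/2 ⇒ |1+1/15x|<|1−14/15x| ∀x<0 ⇒ stable on all of ℝ⁻.

(−∞, 0) — no finite endpoint. Any h>0 works for λ=-7.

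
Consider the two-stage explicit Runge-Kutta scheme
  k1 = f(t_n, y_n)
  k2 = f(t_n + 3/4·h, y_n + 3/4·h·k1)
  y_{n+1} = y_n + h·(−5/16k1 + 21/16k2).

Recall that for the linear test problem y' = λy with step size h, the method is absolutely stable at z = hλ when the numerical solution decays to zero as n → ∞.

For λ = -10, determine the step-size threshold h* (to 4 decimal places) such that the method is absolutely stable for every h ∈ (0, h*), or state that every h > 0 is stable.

(-1.0159,0); λ=-10 ⇒ h* = (64/63)/10 = 0.1016.

With y'=λy (z=hλ):
  k1=λy_n ⇒ h·k1=z·y_n;  k2=λ(1+3/4z)y_n ⇒ h·k2=z(1+3/4z)y_n
  y_{n+1}/y_n = 1 − 5/16z + 21/16z(1+3/4z) = 1 + z + 63/64z²
  Hence R(z) = 1 + z + 63/64z².

Boundary: |R(x)|=1, x<0.
x=-0.87: |R|=0.8751
R=1: x+63/64x²=0 ⇒ x=−64/63=-1.0159; min R=1−1/(4·63/64)=0.7460>−1
Confirm numerically:
  x=-0.832: |R|=0.84941 <1
  x=-0.683: |R|=0.77620 <1
  x=-0.490: |R|=0.74635 <1
  x=-0.470: |R|=0.74745 <1
  x=-1.421: |R|=1.56669 >1
  x=-1.145: |R|=1.14554 >1
So |R|<1 on (-1.0159, 0).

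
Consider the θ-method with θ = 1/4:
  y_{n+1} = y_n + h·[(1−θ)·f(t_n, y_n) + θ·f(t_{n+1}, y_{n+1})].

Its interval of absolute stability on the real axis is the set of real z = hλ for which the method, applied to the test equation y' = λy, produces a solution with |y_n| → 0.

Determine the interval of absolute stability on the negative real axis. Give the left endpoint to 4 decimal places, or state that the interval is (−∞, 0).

(-4.0000, 0).

On y'=λy, z=hλ:
  y_{n+1} = y_n + z·[3/4·y_n + 1/4·y_{n+1}] ⇒ (1 − 1/4z)y_{n+1} = (1 + 3/4z)y_n
  so R(z) = (1 + 3/4z)/(1 − 1/4z).

Solve |R(x)|<1 on ℝ⁻.
x=-1.18: |R|=0.0888
R=−1: 1+3/4x = −1+1/4x ⇒ -1/2x=2 ⇒ x=2/(-1/2)=-4.0000
Confirm numerically:
  x=-3.017: |R|=0.71982 <1
  x=-2.895: |R|=0.67948 <1
  x=-2.692: |R|=0.60909 <1
  x=-4.473: |R|=1.11165 >1
  x=-4.275: |R|=1.06647 >1
So |R|<1 on (-4.0000, 0).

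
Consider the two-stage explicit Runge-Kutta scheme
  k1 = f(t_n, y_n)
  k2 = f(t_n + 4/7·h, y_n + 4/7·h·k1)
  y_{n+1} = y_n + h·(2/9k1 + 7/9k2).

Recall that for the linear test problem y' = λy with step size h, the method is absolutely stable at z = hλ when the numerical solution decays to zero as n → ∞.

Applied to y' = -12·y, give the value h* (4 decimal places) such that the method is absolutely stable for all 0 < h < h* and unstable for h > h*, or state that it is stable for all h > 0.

(-2.2500,0); λ=-12 ⇒ h* = (9/4)/12 = 0.1875.

With y'=λy (z=hλ):
  k1=λy_n ⇒ h·k1=z·y_n;  k2=λ(1+4/7z)y_n ⇒ h·k2=z(1+4/7z)y_n
  y_{n+1}/y_n = 1 + 2/9z + 7/9z(1+4/7z) = 1 + z + 4/9z²
  so R(z) = 1 + z + 4/9z².

Find x<0 with |R(x)|<1.
x=-1.47: |R|=0.4904
R=1: x+4/9x²=0 ⇒ x=−9/4=-2.2500; min R=1−1/(4·4/9)=0.4375>−1
Confirm numerically:
  x=-1.914: |R|=0.71418 <1
  x=-1.268: |R|=0.44659 <1
  x=-1.000: |R|=0.44444 <1
  x=-2.630: |R|=1.44418 >1
  x=-2.573: |R|=1.36937 >1
Interval (-2.2500, 0).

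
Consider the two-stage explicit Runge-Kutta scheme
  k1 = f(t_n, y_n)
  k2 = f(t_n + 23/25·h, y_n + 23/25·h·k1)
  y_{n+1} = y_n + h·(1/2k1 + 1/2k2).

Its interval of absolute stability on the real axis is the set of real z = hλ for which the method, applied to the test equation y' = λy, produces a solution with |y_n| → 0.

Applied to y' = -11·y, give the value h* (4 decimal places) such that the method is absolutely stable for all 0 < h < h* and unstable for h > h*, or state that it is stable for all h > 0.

Test eqn y'=λy, z=hλ:
  k1=λy_n ⇒ h·k1=z·y_n;  k2=λ(1+23/25z)y_n ⇒ h·k2=z(1+23/25z)y_n
  y_{n+1}/y_n = 1 + 1/2z + 1/2z(1+23/25z) = 1 + z + 23/50z²
  so R(z) = 1 + z + 23/50z².

Need |R(x)|<1, x<0.
x=-1.78: |R|=0.6775
R=1: x+23/50x²=0 ⇒ x=−50/23=-2.1739; min R=1−1/(4·23/50)=0.4565>−1
Confirm numerically:
  x=-1.773: |R|=0.67302 <1
  x=-1.095: |R|=0.45655 <1
  x=-1.004: |R|=0.45969 <1
  x=-2.754: |R|=1.73488 >1
  x=-2.734: |R|=1.70439 >1
  x=-2.662: |R|=1.59767 >1
So |R|<1 on (-2.1739, 0).

(-2.1739,0); λ=-11 ⇒ h* = (50/23)/11 = 0.1976.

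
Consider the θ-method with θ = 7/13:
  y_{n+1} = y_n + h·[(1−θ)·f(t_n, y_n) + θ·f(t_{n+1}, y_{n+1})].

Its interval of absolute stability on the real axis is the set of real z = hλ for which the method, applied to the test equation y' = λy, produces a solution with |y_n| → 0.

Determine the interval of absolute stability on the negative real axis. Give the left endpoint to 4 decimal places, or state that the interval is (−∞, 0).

Set f=λy, z=hλ:
  y_{n+1} = y_n + z·[6/13·y_n + 7/13·y_{n+1}] ⇒ (1 − 7/13z)y_{n+1} = (1 + 6/13z)y_n
  R(z) = (1 + 6/13z)/(1 − 7/13z).

Solve |R(x)|<1 on ℝ⁻.
x=-1.02: |R|=0.3416
x=-2: |R|=0.0370
x=-10: |R|=0.5663
x=-100: |R|=0.8233
θ=7/13≥1/2 ⇒ |1+6/13x|<|1−7/13x| ∀x<0 ⇒ unbounded interval.

interval (−∞, 0).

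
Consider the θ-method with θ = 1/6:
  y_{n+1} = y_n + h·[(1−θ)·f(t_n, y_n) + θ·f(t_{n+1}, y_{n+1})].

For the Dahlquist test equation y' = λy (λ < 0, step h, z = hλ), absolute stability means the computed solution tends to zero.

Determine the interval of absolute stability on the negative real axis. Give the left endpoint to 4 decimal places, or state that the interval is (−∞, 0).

On y'=λy, z=hλ:
  y_{n+1} = y_n + z·[5/6·y_n + 1/6·y_{n+1}] ⇒ (1 − 1/6z)y_{n+1} = (1 + 5/6z)y_n
  Hence R(z) = (1 + 5/6z)/(1 − 1/6z).

Need |R(x)|<1, x<0.
x=-0.47: |R|=0.5641
R=−1: 1+5/6x = −1+1/6x ⇒ -2/3x=2 ⇒ x=2/(-2/3)=-3.0000
Confirm numerically:
  x=-2.256: |R|=0.63953 <1
  x=-1.708: |R|=0.32953 <1
  x=-1.530: |R|=0.21912 <1
  x=-1.232: |R|=0.02212 <1
  x=-3.327: |R|=1.14024 >1
  x=-3.210: |R|=1.09121 >1
Interval (-3.0000, 0).

(-3.0000, 0).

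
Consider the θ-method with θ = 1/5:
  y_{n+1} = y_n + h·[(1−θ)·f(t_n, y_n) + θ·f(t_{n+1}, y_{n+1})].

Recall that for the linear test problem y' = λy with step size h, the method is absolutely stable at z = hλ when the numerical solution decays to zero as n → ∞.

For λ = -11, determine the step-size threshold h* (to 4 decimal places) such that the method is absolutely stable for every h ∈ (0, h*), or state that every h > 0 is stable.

(-3.3333,0); λ=-11 ⇒ h* = (10/3)/11 = 0.3030.

With y'=λy (z=hλ):
  y_{n+1} = y_n + z·[4/5·y_n + 1/5·y_{n+1}] ⇒ (1 − 1/5z)y_{n+1} = (1 + 4/5z)y_n
  R(z) = (1 + 4/5z)/(1 − 1/5z).

Boundary: |R(x)|=1, x<0.
x=-1.29: |R|=0.0254
R=−1: 1+4/5x = −1+1/5x ⇒ -3/5x=2 ⇒ x=2/(-3/5)=-3.3333
Confirm numerically:
  x=-2.972: |R|=0.86402 <1
  x=-2.379: |R|=0.61201 <1
  x=-1.336: |R|=0.05429 <1
  x=-3.917: |R|=1.19637 >1
  x=-3.389: |R|=1.01991 >1
Stable set (-3.3333, 0).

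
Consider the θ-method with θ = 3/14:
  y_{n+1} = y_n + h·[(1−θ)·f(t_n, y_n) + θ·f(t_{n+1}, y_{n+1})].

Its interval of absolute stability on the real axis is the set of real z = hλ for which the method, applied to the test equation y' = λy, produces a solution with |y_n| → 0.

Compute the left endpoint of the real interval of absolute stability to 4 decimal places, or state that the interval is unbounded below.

Set f=λy, z=hλ:
  y_{n+1} = y_n + z·[11/14·y_n + 3/14·y_{n+1}] ⇒ (1 − 3/14z)y_{n+1} = (1 + 11/14z)y_n
  Hence R(z) = (1 + 11/14z)/(1 − 3/14z).

Solve |R(x)|<1 on ℝ⁻.
x=-1.07: |R|=0.1296
R=−1: 1+11/14x = −1+3/14x ⇒ -4/7x=2 ⇒ x=2/(-4/7)=-3.5000
Confirm numerically:
  x=-2.582: |R|=0.66228 <1
  x=-2.278: |R|=0.53077 <1
  x=-2.021: |R|=0.41026 <1
  x=-4.019: |R|=1.15934 >1
  x=-3.670: |R|=1.05438 >1
So |R|<1 on (-3.5000, 0).

left endpoint -3.5000.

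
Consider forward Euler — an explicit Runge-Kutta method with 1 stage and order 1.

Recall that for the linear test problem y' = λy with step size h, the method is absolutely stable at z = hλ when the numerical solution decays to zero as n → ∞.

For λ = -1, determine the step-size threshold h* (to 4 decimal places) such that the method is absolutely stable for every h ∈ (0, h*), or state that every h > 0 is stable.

(-2.0000,0); λ=-1 ⇒ h* = 2.0000.

Set f=λy, z=hλ:
  order 1, 1-stage ⇒ R(z)=1+z
  (e.g. R(-0.6)=0.40000, |R|=0.40000)

Boundary: |R(x)|=1, x<0.
x=-0.6: |R|=0.4000
|R(-1.96)|=0.9600 |R(-1.89)|=0.8900 |R(-1.56)|=0.5600
Bisect:
  x_lo=-2.3698 |R|=1.3698  x_hi=-0.1085 |R|=0.8915
  mid=-1.23917 |R|=0.23917 →hi
  mid=-1.80449 |R|=0.80449 →hi
  mid=-2.08714 |R|=1.08714 →lo
  mid=-1.94582 |R|=0.94582 →hi
  mid=-2.01648 |R|=1.01648 →lo
  mid=-1.98115 |R|=0.98115 →hi
  mid=-1.99881 |R|=0.99881 →hi
  mid=-2.00765 |R|=1.00765 →lo
  ...
  [-2.00006,-1.99992] ⇒ x*=-2.0000
Interval (-2.0000, 0).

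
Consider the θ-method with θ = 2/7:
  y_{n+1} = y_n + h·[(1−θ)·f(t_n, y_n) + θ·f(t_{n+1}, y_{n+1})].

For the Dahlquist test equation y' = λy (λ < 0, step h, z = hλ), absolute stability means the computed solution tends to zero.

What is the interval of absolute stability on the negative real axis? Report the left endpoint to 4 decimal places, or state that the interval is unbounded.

Set f=λy, z=hλ:
  y_{n+1} = y_n + z·[5/7·y_n + 2/7·y_{n+1}] ⇒ (1 − 2/7z)y_{n+1} = (1 + 5/7z)y_n
  Hence R(z) = (1 + 5/7z)/(1 − 2/7z).

Find x<0 with |R(x)|<1.
x=-1.67: |R|=0.1306
R=−1: 1+5/7x = −1+2/7x ⇒ -3/7x=2 ⇒ x=2/(-3/7)=-4.6667
Confirm numerically:
  x=-3.310: |R|=0.70117 <1
  x=-2.449: |R|=0.44083 <1
  x=-2.402: |R|=0.42443 <1
  x=-1.978: |R|=0.26378 <1
  x=-5.256: |R|=1.10096 >1
  x=-5.222: |R|=1.09551 >1
  x=-5.030: |R|=1.06389 >1
Stable set (-4.6667, 0).

(-4.6667, 0).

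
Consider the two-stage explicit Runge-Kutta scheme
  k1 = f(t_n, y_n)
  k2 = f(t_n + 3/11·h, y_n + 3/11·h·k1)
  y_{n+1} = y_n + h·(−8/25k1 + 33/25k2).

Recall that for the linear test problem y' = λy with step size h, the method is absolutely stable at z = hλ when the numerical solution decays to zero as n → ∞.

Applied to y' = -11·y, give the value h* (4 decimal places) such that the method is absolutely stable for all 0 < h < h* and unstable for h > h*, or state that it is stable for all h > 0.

On y'=λy, z=hλ:
  k1=λy_n ⇒ h·k1=z·y_n;  k2=λ(1+3/11z)y_n ⇒ h·k2=z(1+3/11z)y_n
  y_{n+1}/y_n = 1 − 8/25z + 33/25z(1+3/11z) = 1 + z + 9/25z²
  R(z) = 1 + z + 9/25z².

Find x<0 with |R(x)|<1.
x=-1.37: |R|=0.3057
R=1: x+9/25x²=0 ⇒ x=−25/9=-2.7778; min R=1−1/(4·9/25)=0.3056>−1
Confirm numerically:
  x=-2.244: |R|=0.56879 <1
  x=-1.745: |R|=0.35121 <1
  x=-1.612: |R|=0.32348 <1
  x=-3.144: |R|=1.41450 >1
  x=-2.995: |R|=1.23421 >1
Interval (-2.7778, 0).

(-2.7778,0); λ=-11 ⇒ h* = (25/9)/11 = 0.2525.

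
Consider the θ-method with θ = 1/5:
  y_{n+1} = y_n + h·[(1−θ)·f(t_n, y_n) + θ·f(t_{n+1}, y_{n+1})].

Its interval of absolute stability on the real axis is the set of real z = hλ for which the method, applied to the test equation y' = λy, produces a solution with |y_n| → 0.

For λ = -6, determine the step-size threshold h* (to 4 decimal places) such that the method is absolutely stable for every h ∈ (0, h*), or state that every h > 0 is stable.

Test eqn y'=λy, z=hλ:
  y_{n+1} = y_n + z·[4/5·y_n + 1/5·y_{n+1}] ⇒ (1 − 1/5z)y_{n+1} = (1 + 4/5z)y_n
  so R(z) = (1 + 4/5z)/(1 − 1/5z).

Find x<0 with |R(x)|<1.
x=-1.76: |R|=0.3018
R=−1: 1+4/5x = −1+1/5x ⇒ -3/5x=2 ⇒ x=2/(-3/5)=-3.3333
Confirm numerically:
  x=-2.927: |R|=0.84622 <1
  x=-2.521: |R|=0.67597 <1
  x=-1.422: |R|=0.10713 <1
  x=-1.338: |R|=0.05554 <1
  x=-3.843: |R|=1.17291 >1
  x=-3.684: |R|=1.12114 >1
  x=-3.452: |R|=1.04212 >1
Interval (-3.3333, 0).

(-3.3333,0); λ=-6 ⇒ h* = (10/3)/6 = 0.5556.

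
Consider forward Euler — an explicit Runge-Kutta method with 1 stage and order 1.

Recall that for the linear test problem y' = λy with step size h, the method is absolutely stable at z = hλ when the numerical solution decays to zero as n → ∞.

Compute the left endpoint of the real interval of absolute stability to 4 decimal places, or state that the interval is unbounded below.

With y'=λy (z=hλ):
  order 1, 1-stage ⇒ R(z)=1+z
  (e.g. R(-1.29)=-0.29000, |R|=0.29000)

Solve |R(x)|<1 on ℝ⁻.
x=-1.29: |R|=0.2900
|R(-2.25)|=1.2500 |R(-1.82)|=0.8200 |R(-0.77)|=0.2300
Bisect:
  x_lo=-2.6210 |R|=1.6210  x_hi=-0.0679 |R|=0.9321
  mid=-1.34449 |R|=0.34449 →hi
  mid=-1.98276 |R|=0.98276 →hi
  mid=-2.30190 |R|=1.30190 →lo
  mid=-2.14233 |R|=1.14233 →lo
  mid=-2.06254 |R|=1.06254 →lo
  mid=-2.02265 |R|=1.02265 →lo
  mid=-2.00271 |R|=1.00271 →lo
  mid=-1.99273 |R|=0.99273 →hi
  mid=-1.99772 |R|=0.99772 →hi
  ...
  [-2.00006,-1.99990] ⇒ x*=-2.0000
Stable set (-2.0000, 0).

z* = -2.0000.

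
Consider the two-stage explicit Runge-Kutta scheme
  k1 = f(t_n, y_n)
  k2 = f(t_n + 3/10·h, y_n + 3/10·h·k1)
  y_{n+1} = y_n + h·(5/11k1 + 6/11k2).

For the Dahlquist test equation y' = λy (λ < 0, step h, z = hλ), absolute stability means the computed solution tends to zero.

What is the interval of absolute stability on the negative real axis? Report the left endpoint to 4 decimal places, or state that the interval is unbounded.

Test eqn y'=λy, z=hλ:
  k1=λy_n ⇒ h·k1=z·y_n;  k2=λ(1+3/10z)y_n ⇒ h·k2=z(1+3/10z)y_n
  y_{n+1}/y_n = 1 + 5/11z + 6/11z(1+3/10z) = 1 + z + 9/55z²
  Hence R(z) = 1 + z + 9/55z².

Need |R(x)|<1, x<0.
x=-0.53: |R|=0.5160
R=1: x+9/55x²=0 ⇒ x=−55/9=-6.1111; min R=1−1/(4·9/55)=-0.5278>−1
Confirm numerically:
  x=-3.420: |R|=0.50604 <1
  x=-2.974: |R|=0.52669 <1
  x=-2.773: |R|=0.51471 <1
  x=-2.612: |R|=0.49558 <1
  x=-6.377: |R|=1.27746 >1
  x=-6.334: |R|=1.23102 >1
  x=-6.163: |R|=1.05233 >1
So |R|<1 on (-6.1111, 0).

(-6.1111, 0).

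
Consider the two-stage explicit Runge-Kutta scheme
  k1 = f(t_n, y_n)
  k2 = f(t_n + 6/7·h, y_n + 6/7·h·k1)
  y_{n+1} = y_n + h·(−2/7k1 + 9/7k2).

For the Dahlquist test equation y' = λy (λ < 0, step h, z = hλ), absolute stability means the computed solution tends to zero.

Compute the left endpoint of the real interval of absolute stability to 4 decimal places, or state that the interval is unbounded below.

Set f=λy, z=hλ:
  k1=λy_n ⇒ h·k1=z·y_n;  k2=λ(1+6/7z)y_n ⇒ h·k2=z(1+6/7z)y_n
  y_{n+1}/y_n = 1 − 2/7z + 9/7z(1+6/7z) = 1 + z + 54/49z²
  Hence R(z) = 1 + z + 54/49z².

Find x<0 with |R(x)|<1.
x=-1.73: |R|=2.5683
R=1: x+54/49x²=0 ⇒ x=−49/54=-0.9074; min R=1−1/(4·54/49)=0.7731>−1
Confirm numerically:
  x=-0.759: |R|=0.87586 <1
  x=-0.732: |R|=0.85850 <1
  x=-0.483: |R|=0.77409 <1
  x=-0.370: |R|=0.78087 <1
  x=-1.174: |R|=1.34492 >1
  x=-1.167: |R|=1.33386 >1
  x=-1.132: |R|=1.28018 >1
Interval (-0.9074, 0).

left endpoint -0.9074.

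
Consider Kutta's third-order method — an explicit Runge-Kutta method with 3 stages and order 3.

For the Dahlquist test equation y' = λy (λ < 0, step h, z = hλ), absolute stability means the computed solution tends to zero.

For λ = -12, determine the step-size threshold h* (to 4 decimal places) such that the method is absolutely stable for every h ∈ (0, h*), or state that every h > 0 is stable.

(-2.5127,0); λ=-12 ⇒ h* = 0.2094.

With y'=λy (z=hλ):
  order 3, 3-stage ⇒ R(z)=1+z+z^2/2+z^3/6
  (e.g. R(-0.59)=0.54982, |R|=0.54982)

Find x<0 with |R(x)|<1.
x=-0.59: |R|=0.5498
|R(-1.42)|=0.1110 |R(-0.94)|=0.3634 |R(-0.69)|=0.4933
Bisect:
  x_lo=-2.9163 |R|=1.7977  x_hi=-0.3870 |R|=0.6782
  mid=-1.65168 |R|=0.03863 →hi
  mid=-2.28400 |R|=0.66148 →hi
  mid=-2.60016 |R|=1.14962 →lo
  mid=-2.44208 |R|=0.88753 →hi
  mid=-2.52112 |R|=1.01382 →lo
  mid=-2.48160 |R|=0.94952 →hi
  mid=-2.50136 |R|=0.98138 →hi
  mid=-2.51124 |R|=0.99753 →hi
  mid=-2.51618 |R|=1.00565 →lo
  mid=-2.51371 |R|=1.00159 →lo
  ...
  [-2.51278,-2.51263] ⇒ x*=-2.5127
Interval (-2.5127, 0).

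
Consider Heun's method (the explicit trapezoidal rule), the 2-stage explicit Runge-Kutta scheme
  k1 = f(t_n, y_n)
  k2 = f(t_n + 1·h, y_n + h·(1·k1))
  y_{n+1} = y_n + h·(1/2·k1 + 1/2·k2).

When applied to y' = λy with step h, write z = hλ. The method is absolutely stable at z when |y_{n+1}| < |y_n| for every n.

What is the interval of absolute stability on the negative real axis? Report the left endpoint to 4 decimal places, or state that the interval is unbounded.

(-2.0000, 0).

Test eqn y'=λy, z=hλ:
  order 2, 2-stage ⇒ R(z)=1+z+z^2/2
  (e.g. R(-1.15)=0.51125, |R|=0.51125)

Solve |R(x)|<1 on ℝ⁻.
x=-1.15: |R|=0.5112
|R(-1.65)|=0.7112 |R(-1.29)|=0.5421 |R(-1.22)|=0.5242
Bisect:
  x_lo=-2.6593 |R|=1.8766  x_hi=-0.0749 |R|=0.9279
  mid=-1.36709 |R|=0.56738 →hi
  mid=-2.01318 |R|=1.01327 →lo
  mid=-1.69014 |R|=0.73814 →hi
  mid=-1.85166 |R|=0.86266 →hi
  mid=-1.93242 |R|=0.93470 →hi
  mid=-1.97280 |R|=0.97317 →hi
  mid=-1.99299 |R|=0.99301 →hi
  ...
  [-2.00009,-1.99993] ⇒ x*=-2.0000
So |R|<1 on (-2.0000, 0).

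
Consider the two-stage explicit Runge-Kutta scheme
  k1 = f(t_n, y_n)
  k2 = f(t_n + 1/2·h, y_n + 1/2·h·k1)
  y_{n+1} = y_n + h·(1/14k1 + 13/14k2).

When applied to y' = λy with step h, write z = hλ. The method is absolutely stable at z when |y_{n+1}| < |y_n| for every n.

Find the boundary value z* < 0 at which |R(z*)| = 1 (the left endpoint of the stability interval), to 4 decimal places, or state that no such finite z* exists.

z* = -2.1538.

Set f=λy, z=hλ:
  k1=λy_n ⇒ h·k1=z·y_n;  k2=λ(1+1/2z)y_n ⇒ h·k2=z(1+1/2z)y_n
  y_{n+1}/y_n = 1 + 1/14z + 13/14z(1+1/2z) = 1 + z + 13/28z²
  so R(z) = 1 + z + 13/28z².

Need |R(x)|<1, x<0.
x=-1.31: |R|=0.4868
R=1: x+13/28x²=0 ⇒ x=−28/13=-2.1538; min R=1−1/(4·13/28)=0.4615>−1
Confirm numerically:
  x=-2.082: |R|=0.93055 <1
  x=-1.596: |R|=0.58664 <1
  x=-1.150: |R|=0.46402 <1
  x=-2.698: |R|=1.68163 >1
  x=-2.423: |R|=1.30279 >1
  x=-2.349: |R|=1.21284 >1
Interval (-2.1538, 0).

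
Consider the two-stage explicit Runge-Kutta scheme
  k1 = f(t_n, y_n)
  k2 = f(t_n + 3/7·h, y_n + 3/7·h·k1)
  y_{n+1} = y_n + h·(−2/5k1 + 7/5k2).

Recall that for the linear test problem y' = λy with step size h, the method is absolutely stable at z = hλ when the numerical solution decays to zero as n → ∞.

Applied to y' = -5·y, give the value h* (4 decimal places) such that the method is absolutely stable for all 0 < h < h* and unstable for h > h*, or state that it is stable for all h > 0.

(-1.6667,0); λ=-5 ⇒ h* = (5/3)/5 = 0.3333.

On y'=λy, z=hλ:
  k1=λy_n ⇒ h·k1=z·y_n;  k2=λ(1+3/7z)y_n ⇒ h·k2=z(1+3/7z)y_n
  y_{n+1}/y_n = 1 − 2/5z + 7/5z(1+3/7z) = 1 + z + 3/5z²
  Hence R(z) = 1 + z + 3/5z².

Need |R(x)|<1, x<0.
x=-0.46: |R|=0.6670
R=1: x+3/5x²=0 ⇒ x=−5/3=-1.6667; min R=1−1/(4·3/5)=0.5833>−1
Confirm numerically:
  x=-1.566: |R|=0.90541 <1
  x=-1.203: |R|=0.66533 <1
  x=-0.740: |R|=0.58856 <1
  x=-2.240: |R|=1.77056 >1
  x=-1.695: |R|=1.02881 >1
Interval (-1.6667, 0).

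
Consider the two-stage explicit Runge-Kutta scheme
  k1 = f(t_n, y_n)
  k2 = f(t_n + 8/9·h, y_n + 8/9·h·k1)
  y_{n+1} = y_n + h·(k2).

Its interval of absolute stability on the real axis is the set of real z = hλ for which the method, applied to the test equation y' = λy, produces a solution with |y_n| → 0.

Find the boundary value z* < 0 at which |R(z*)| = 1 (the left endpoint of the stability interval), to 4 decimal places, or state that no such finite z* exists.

z* = -1.1250.

With y'=λy (z=hλ):
  k1=λy_n ⇒ h·k1=z·y_n;  k2=λ(1+8/9z)y_n ⇒ h·k2=z(1+8/9z)y_n
  y_{n+1}/y_n = 1 + z(1+8/9z) = 1 + z + 8/9z²
  R(z) = 1 + z + 8/9z².

Find x<0 with |R(x)|<1.
x=-1.23: |R|=1.1148
R=1: x+8/9x²=0 ⇒ x=−9/8=-1.1250; min R=1−1/(4·8/9)=0.7188>−1
Confirm numerically:
  x=-0.633: |R|=0.72317 <1
  x=-0.535: |R|=0.71942 <1
  x=-0.493: |R|=0.72304 <1
  x=-0.488: |R|=0.72368 <1
  x=-1.676: |R|=1.82087 >1
  x=-1.510: |R|=1.51676 >1
Interval (-1.1250, 0).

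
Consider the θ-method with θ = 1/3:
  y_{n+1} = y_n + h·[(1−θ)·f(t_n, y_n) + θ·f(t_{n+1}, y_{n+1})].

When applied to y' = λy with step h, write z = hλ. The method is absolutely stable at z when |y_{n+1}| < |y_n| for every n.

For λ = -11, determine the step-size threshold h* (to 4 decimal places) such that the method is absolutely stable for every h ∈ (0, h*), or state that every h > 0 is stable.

(-6.0000,0); λ=-11 ⇒ h* = (6)/11 = 0.5455.

Test eqn y'=λy, z=hλ:
  y_{n+1} = y_n + z·[2/3·y_n + 1/3·y_{n+1}] ⇒ (1 − 1/3z)y_{n+1} = (1 + 2/3z)y_n
  so R(z) = (1 + 2/3z)/(1 − 1/3z).

Solve |R(x)|<1 on ℝ⁻.
x=-1.18: |R|=0.1531
R=−1: 1+2/3x = −1+1/3x ⇒ -1/3x=2 ⇒ x=2/(-1/3)=-6.0000
Confirm numerically:
  x=-5.485: |R|=0.93930 <1
  x=-3.763: |R|=0.66923 <1
  x=-3.277: |R|=0.56619 <1
  x=-2.479: |R|=0.35736 <1
  x=-6.206: |R|=1.02238 >1
  x=-6.119: |R|=1.01305 >1
Interval (-6.0000, 0).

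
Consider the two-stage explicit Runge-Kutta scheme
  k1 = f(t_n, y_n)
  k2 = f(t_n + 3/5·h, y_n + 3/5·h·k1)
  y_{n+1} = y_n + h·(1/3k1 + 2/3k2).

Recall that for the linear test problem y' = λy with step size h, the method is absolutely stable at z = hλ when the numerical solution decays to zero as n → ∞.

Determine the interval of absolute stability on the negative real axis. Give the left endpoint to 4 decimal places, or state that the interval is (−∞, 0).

z∈(-2.5000,0).

Set f=λy, z=hλ:
  k1=λy_n ⇒ h·k1=z·y_n;  k2=λ(1+3/5z)y_n ⇒ h·k2=z(1+3/5z)y_n
  y_{n+1}/y_n = 1 + 1/3z + 2/3z(1+3/5z) = 1 + z + 2/5z²
  Hence R(z) = 1 + z + 2/5z².

Need |R(x)|<1, x<0.
x=-1.11: |R|=0.3828
R=1: x+2/5x²=0 ⇒ x=−5/2=-2.5000; min R=1−1/(4·2/5)=0.3750>−1
Confirm numerically:
  x=-2.301: |R|=0.81684 <1
  x=-2.239: |R|=0.76625 <1
  x=-1.035: |R|=0.39349 <1
  x=-3.006: |R|=1.60841 >1
  x=-2.599: |R|=1.10292 >1
Stable set (-2.5000, 0).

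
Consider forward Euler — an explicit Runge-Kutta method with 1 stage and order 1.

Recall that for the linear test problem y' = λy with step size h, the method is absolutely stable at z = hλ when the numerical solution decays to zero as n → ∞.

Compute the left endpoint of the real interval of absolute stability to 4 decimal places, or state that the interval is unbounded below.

left endpoint -2.0000.

Test eqn y'=λy, z=hλ:
  order 1, 1-stage ⇒ R(z)=1+z
  (e.g. R(-1.35)=-0.35000, |R|=0.35000)

Solve |R(x)|<1 on ℝ⁻.
x=-1.35: |R|=0.3500
|R(-1.51)|=0.5100 |R(-1.13)|=0.1300 |R(-1.04)|=0.0400
Bisect:
  x_lo=-2.5103 |R|=1.5103  x_hi=-0.1933 |R|=0.8067
  mid=-1.35179 |R|=0.35179 →hi
  mid=-1.93104 |R|=0.93104 →hi
  mid=-2.22066 |R|=1.22066 →lo
  mid=-2.07585 |R|=1.07585 →lo
  mid=-2.00344 |R|=1.00344 →lo
  mid=-1.96724 |R|=0.96724 →hi
  mid=-1.98534 |R|=0.98534 →hi
  mid=-1.99439 |R|=0.99439 →hi
  mid=-1.99892 |R|=0.99892 →hi
  ...
  [-2.00005,-1.99991] ⇒ x*=-2.0000
Stable set (-2.0000, 0).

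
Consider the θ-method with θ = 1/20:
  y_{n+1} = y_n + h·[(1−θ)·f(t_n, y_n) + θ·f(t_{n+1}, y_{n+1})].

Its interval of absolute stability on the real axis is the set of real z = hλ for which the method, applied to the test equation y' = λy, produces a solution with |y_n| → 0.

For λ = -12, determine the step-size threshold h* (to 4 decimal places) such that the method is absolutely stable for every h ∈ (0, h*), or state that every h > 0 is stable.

(-2.2222,0); λ=-12 ⇒ h* = (20/9)/12 = 0.1852.

On y'=λy, z=hλ:
  y_{n+1} = y_n + z·[19/20·y_n + 1/20·y_{n+1}] ⇒ (1 − 1/20z)y_{n+1} = (1 + 19/20z)y_n
  so R(z) = (1 + 19/20z)/(1 − 1/20z).

Need |R(x)|<1, x<0.
x=-0.68: |R|=0.3424
R=−1: 1+19/20x = −1+1/20x ⇒ -9/10x=2 ⇒ x=2/(-9/10)=-2.2222
Confirm numerically:
  x=-2.198: |R|=0.98036 <1
  x=-1.947: |R|=0.77427 <1
  x=-1.716: |R|=0.58040 <1
  x=-2.678: |R|=1.36176 >1
  x=-2.498: |R|=1.22064 >1
  x=-2.416: |R|=1.15560 >1
Interval (-2.2222, 0).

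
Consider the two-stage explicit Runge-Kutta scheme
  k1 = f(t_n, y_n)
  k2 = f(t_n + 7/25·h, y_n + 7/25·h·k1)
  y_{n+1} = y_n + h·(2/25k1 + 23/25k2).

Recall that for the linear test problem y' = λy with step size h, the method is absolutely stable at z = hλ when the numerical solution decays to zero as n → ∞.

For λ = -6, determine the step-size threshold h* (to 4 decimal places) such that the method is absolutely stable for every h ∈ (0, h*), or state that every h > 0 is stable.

Test eqn y'=λy, z=hλ:
  k1=λy_n ⇒ h·k1=z·y_n;  k2=λ(1+7/25z)y_n ⇒ h·k2=z(1+7/25z)y_n
  y_{n+1}/y_n = 1 + 2/25z + 23/25z(1+7/25z) = 1 + z + 161/625z²
  R(z) = 1 + z + 161/625z².

Need |R(x)|<1, x<0.
x=-1.02: |R|=0.2480
R=1: x+161/625x²=0 ⇒ x=−625/161=-3.8820; min R=1−1/(4·161/625)=0.0295>−1
Confirm numerically:
  x=-3.303: |R|=0.50737 <1
  x=-2.857: |R|=0.24565 <1
  x=-2.068: |R|=0.03366 <1
  x=-1.942: |R|=0.02950 <1
  x=-4.460: |R|=1.66408 >1
  x=-4.455: |R|=1.65759 >1
Stable set (-3.8820, 0).

(-3.8820,0); λ=-6 ⇒ h* = (625/161)/6 = 0.6470.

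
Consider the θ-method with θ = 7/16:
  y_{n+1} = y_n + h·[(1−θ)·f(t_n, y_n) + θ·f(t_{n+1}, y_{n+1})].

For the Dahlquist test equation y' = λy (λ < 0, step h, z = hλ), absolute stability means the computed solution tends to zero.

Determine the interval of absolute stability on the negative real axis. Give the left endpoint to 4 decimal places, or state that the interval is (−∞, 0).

(-16.0000, 0).

Set f=λy, z=hλ:
  y_{n+1} = y_n + z·[9/16·y_n + 7/16·y_{n+1}] ⇒ (1 − 7/16z)y_{n+1} = (1 + 9/16z)y_n
  Hence R(z) = (1 + 9/16z)/(1 − 7/16z).

Need |R(x)|<1, x<0.
x=-0.92: |R|=0.3440
R=−1: 1+9/16x = −1+7/16x ⇒ -1/8x=2 ⇒ x=2/(-1/8)=-16.0000
Confirm numerically:
  x=-11.625: |R|=0.91014 <1
  x=-11.359: |R|=0.90282 <1
  x=-10.011: |R|=0.86085 <1
  x=-8.353: |R|=0.79463 <1
  x=-16.303: |R|=1.00466 >1
  x=-16.208: |R|=1.00321 >1
So |R|<1 on (-16.0000, 0).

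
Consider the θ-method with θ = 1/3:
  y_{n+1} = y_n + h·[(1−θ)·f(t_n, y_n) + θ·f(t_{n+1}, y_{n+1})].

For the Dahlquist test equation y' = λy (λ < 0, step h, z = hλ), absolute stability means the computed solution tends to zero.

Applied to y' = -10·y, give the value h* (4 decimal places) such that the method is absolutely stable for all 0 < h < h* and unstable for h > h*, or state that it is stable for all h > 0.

With y'=λy (z=hλ):
  y_{n+1} = y_n + z·[2/3·y_n + 1/3·y_{n+1}] ⇒ (1 − 1/3z)y_{n+1} = (1 + 2/3z)y_n
  ⇒ R(z) = (1 + 2/3z)/(1 − 1/3z).

Find x<0 with |R(x)|<1.
x=-1.63: |R|=0.0562
R=−1: 1+2/3x = −1+1/3x ⇒ -1/3x=2 ⇒ x=2/(-1/3)=-6.0000
Confirm numerically:
  x=-5.777: |R|=0.97459 <1
  x=-5.023: |R|=0.87823 <1
  x=-4.513: |R|=0.80208 <1
  x=-3.134: |R|=0.53277 <1
  x=-6.315: |R|=1.03382 >1
  x=-6.287: |R|=1.03090 >1
  x=-6.025: |R|=1.00277 >1
Stable set (-6.0000, 0).

(-6.0000,0); λ=-10 ⇒ h* = (6)/10 = 0.6000.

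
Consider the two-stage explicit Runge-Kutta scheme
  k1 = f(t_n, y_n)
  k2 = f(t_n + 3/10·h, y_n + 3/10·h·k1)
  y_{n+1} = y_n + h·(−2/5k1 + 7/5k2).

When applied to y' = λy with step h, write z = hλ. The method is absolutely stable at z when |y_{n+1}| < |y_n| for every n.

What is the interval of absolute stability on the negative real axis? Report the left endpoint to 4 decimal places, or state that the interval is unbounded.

With y'=λy (z=hλ):
  k1=λy_n ⇒ h·k1=z·y_n;  k2=λ(1+3/10z)y_n ⇒ h·k2=z(1+3/10z)y_n
  y_{n+1}/y_n = 1 − 2/5z + 7/5z(1+3/10z) = 1 + z + 21/50z²
  so R(z) = 1 + z + 21/50z².

Need |R(x)|<1, x<0.
x=-1.33: |R|=0.4129
R=1: x+21/50x²=0 ⇒ x=−50/21=-2.3810; min R=1−1/(4·21/50)=0.4048>−1
Confirm numerically:
  x=-2.291: |R|=0.91345 <1
  x=-2.058: |R|=0.72085 <1
  x=-1.460: |R|=0.43527 <1
  x=-2.980: |R|=1.74977 >1
  x=-2.908: |R|=1.64371 >1
  x=-2.483: |R|=1.10642 >1
Interval (-2.3810, 0).

z∈(-2.3810,0).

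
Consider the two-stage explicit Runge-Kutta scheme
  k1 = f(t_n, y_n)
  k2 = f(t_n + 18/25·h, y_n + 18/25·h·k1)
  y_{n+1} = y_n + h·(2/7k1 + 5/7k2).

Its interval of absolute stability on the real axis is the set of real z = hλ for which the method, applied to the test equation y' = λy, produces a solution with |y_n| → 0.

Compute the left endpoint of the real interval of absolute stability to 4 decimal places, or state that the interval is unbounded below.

Set f=λy, z=hλ:
  k1=λy_n ⇒ h·k1=z·y_n;  k2=λ(1+18/25z)y_n ⇒ h·k2=z(1+18/25z)y_n
  y_{n+1}/y_n = 1 + 2/7z + 5/7z(1+18/25z) = 1 + z + 18/35z²
  R(z) = 1 + z + 18/35z².

Need |R(x)|<1, x<0.
x=-1.36: |R|=0.5912
R=1: x+18/35x²=0 ⇒ x=−35/18=-1.9444; min R=1−1/(4·18/35)=0.5139>−1
Confirm numerically:
  x=-1.665: |R|=0.76072 <1
  x=-1.408: |R|=0.61155 <1
  x=-1.310: |R|=0.57257 <1
  x=-1.152: |R|=0.53051 <1
  x=-2.485: |R|=1.69083 >1
  x=-2.238: |R|=1.33787 >1
  x=-1.997: |R|=1.05398 >1
Interval (-1.9444, 0).

z* = -1.9444.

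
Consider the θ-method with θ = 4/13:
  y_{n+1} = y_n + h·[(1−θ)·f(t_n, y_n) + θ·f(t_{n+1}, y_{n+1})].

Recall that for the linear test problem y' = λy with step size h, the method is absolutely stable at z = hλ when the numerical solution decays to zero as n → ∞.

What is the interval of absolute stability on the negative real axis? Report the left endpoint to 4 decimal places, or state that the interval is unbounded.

z∈(-5.2000,0).

Test eqn y'=λy, z=hλ:
  y_{n+1} = y_n + z·[9/13·y_n + 4/13·y_{n+1}] ⇒ (1 − 4/13z)y_{n+1} = (1 + 9/13z)y_n
  R(z) = (1 + 9/13z)/(1 − 4/13z).

Need |R(x)|<1, x<0.
x=-0.47: |R|=0.5894
R=−1: 1+9/13x = −1+4/13x ⇒ -5/13x=2 ⇒ x=2/(-5/13)=-5.2000
Confirm numerically:
  x=-3.965: |R|=0.78604 <1
  x=-3.597: |R|=0.70735 <1
  x=-2.596: |R|=0.44321 <1
  x=-5.417: |R|=1.03130 >1
  x=-5.413: |R|=1.03073 >1
  x=-5.385: |R|=1.02678 >1
Interval (-5.2000, 0).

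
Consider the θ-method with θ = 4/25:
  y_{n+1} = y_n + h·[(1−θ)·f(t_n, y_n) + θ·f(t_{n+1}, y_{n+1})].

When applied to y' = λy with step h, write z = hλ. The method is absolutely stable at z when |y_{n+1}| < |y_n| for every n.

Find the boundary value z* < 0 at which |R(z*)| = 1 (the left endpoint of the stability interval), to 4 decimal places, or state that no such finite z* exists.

Test eqn y'=λy, z=hλ:
  y_{n+1} = y_n + z·[21/25·y_n + 4/25·y_{n+1}] ⇒ (1 − 4/25z)y_{n+1} = (1 + 21/25z)y_n
  ⇒ R(z) = (1 + 21/25z)/(1 − 4/25z).

Find x<0 with |R(x)|<1.
x=-0.54: |R|=0.5029
R=−1: 1+21/25x = −1+4/25x ⇒ -17/25x=2 ⇒ x=2/(-17/25)=-2.9412
Confirm numerically:
  x=-2.687: |R|=0.87913 <1
  x=-2.529: |R|=0.80046 <1
  x=-1.179: |R|=0.00811 <1
  x=-3.242: |R|=1.13469 >1
  x=-3.134: |R|=1.08733 >1
  x=-2.982: |R|=1.01879 >1
Interval (-2.9412, 0).

z* = -2.9412.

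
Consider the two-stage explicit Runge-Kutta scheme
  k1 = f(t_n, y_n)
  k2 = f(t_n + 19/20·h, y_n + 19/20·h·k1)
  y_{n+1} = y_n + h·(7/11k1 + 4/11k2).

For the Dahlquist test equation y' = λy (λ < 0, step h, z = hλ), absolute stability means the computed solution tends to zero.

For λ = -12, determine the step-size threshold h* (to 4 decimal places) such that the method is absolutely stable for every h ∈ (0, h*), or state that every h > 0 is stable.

On y'=λy, z=hλ:
  k1=λy_n ⇒ h·k1=z·y_n;  k2=λ(1+19/20z)y_n ⇒ h·k2=z(1+19/20z)y_n
  y_{n+1}/y_n = 1 + 7/11z + 4/11z(1+19/20z) = 1 + z + 19/55z²
  R(z) = 1 + z + 19/55z².

Need |R(x)|<1, x<0.
x=-0.76: |R|=0.4395
R=1: x+19/55x²=0 ⇒ x=−55/19=-2.8947; min R=1−1/(4·19/55)=0.2763>−1
Confirm numerically:
  x=-2.259: |R|=0.50388 <1
  x=-2.047: |R|=0.40053 <1
  x=-1.648: |R|=0.29022 <1
  x=-1.339: |R|=0.28037 <1
  x=-2.957: |R|=1.06360 >1
  x=-2.920: |R|=1.02548 >1
So |R|<1 on (-2.8947, 0).

(-2.8947,0); λ=-12 ⇒ h* = (55/19)/12 = 0.2412.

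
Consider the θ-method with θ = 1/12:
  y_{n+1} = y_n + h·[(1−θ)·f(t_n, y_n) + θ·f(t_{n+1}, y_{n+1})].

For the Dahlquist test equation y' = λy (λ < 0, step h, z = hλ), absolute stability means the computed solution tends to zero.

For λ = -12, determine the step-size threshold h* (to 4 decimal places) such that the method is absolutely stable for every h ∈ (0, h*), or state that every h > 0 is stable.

Set f=λy, z=hλ:
  y_{n+1} = y_n + z·[11/12·y_n + 1/12·y_{n+1}] ⇒ (1 − 1/12z)y_{n+1} = (1 + 11/12z)y_n
  ⇒ R(z) = (1 + 11/12z)/(1 − 1/12z).

Solve |R(x)|<1 on ℝ⁻.
x=-0.86: |R|=0.1975
R=−1: 1+11/12x = −1+1/12x ⇒ -5/6x=2 ⇒ x=2/(-5/6)=-2.4000
Confirm numerically:
  x=-1.451: |R|=0.29448 <1
  x=-1.143: |R|=0.04360 <1
  x=-0.961: |R|=0.11025 <1
  x=-2.889: |R|=1.32843 >1
  x=-2.795: |R|=1.26698 >1
  x=-2.500: |R|=1.06897 >1
Interval (-2.4000, 0).

(-2.4000,0); λ=-12 ⇒ h* = (12/5)/12 = 0.2000.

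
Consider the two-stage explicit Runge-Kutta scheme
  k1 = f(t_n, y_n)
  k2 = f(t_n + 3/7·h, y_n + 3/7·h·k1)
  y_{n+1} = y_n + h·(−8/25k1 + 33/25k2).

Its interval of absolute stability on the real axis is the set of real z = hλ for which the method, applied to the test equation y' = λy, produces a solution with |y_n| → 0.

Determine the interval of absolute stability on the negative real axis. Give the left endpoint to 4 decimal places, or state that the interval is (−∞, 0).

(-1.7677, 0).

Test eqn y'=λy, z=hλ:
  k1=λy_n ⇒ h·k1=z·y_n;  k2=λ(1+3/7z)y_n ⇒ h·k2=z(1+3/7z)y_n
  y_{n+1}/y_n = 1 − 8/25z + 33/25z(1+3/7z) = 1 + z + 99/175z²
  Hence R(z) = 1 + z + 99/175z².

Boundary: |R(x)|=1, x<0.
x=-1.3: |R|=0.6561
R=1: x+99/175x²=0 ⇒ x=−175/99=-1.7677; min R=1−1/(4·99/175)=0.5581>−1
Confirm numerically:
  x=-1.688: |R|=0.92391 <1
  x=-1.571: |R|=0.82521 <1
  x=-1.357: |R|=0.68473 <1
  x=-0.918: |R|=0.55874 <1
  x=-2.266: |R|=1.63880 >1
  x=-1.875: |R|=1.11384 >1
So |R|<1 on (-1.7677, 0).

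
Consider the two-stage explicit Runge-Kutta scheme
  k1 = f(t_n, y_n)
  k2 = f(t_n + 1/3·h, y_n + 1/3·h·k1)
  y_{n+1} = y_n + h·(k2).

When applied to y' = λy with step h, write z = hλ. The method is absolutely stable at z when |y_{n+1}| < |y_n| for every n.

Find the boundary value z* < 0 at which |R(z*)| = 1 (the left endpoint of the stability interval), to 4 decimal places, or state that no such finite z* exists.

Test eqn y'=λy, z=hλ:
  k1=λy_n ⇒ h·k1=z·y_n;  k2=λ(1+1/3z)y_n ⇒ h·k2=z(1+1/3z)y_n
  y_{n+1}/y_n = 1 + z(1+1/3z) = 1 + z + 1/3z²
  R(z) = 1 + z + 1/3z².

Boundary: |R(x)|=1, x<0.
x=-1.29: |R|=0.2647
R=1: x+1/3x²=0 ⇒ x=−3=-3.0000; min R=1−1/(4·1/3)=0.2500>−1
Confirm numerically:
  x=-1.496: |R|=0.25001 <1
  x=-1.429: |R|=0.25168 <1
  x=-1.300: |R|=0.26333 <1
  x=-1.254: |R|=0.27017 <1
  x=-3.577: |R|=1.68798 >1
  x=-3.161: |R|=1.16964 >1
So |R|<1 on (-3.0000, 0).

left endpoint -3.0000.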